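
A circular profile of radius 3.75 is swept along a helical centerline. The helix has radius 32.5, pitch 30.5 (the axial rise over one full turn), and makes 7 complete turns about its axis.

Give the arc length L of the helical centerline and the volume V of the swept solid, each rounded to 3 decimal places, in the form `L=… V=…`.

2πR = 2π·32.5 = 204.203522
per-turn = √(204.203522² + 30.5²) = √(41699.0786 + 930.25) = √42629.3286 = 206.468711
L = 7 × 206.468711 = 1445.280977
V = π·3.75² × L = 44.178647 × 1445.280977 = 63850.557632

L=1445.281 V=63850.558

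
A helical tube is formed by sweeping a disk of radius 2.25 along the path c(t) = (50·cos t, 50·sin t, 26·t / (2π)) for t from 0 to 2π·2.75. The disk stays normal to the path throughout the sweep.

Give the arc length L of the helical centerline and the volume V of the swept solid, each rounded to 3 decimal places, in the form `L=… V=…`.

2πR = 2π·50 = 314.159265
per-turn = √(314.159265² + 26²) = √(98696.0440 + 676) = √99372.0440 = 315.233317
L = 2.75 × 315.233317 = 866.891621
V = π·2.25² × L = 15.904313 × 866.891621 = 13787.315514

L=866.892 V=13787.316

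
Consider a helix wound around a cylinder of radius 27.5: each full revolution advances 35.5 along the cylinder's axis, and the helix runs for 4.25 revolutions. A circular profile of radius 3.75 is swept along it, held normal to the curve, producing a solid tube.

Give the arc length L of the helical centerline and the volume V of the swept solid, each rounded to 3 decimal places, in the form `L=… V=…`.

2πR = 2π·27.5 = 172.787596
per-turn = √(172.787596² + 35.5²) = √(29855.5533 + 1260.25) = √31115.8033 = 176.396721
L = 4.25 × 176.396721 = 749.686066
V = π·3.75² × L = 44.178647 × 749.686066 = 33120.115833

L=749.686 V=33120.116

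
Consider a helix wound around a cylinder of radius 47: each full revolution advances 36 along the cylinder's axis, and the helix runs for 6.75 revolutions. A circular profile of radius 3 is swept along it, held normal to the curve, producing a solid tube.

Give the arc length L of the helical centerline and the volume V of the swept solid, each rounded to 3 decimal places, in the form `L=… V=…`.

2πR = 2π·47 = 295.309709
per-turn = √(295.309709² + 36²) = √(87207.8245 + 1296) = √88503.8245 = 297.495923
L = 6.75 × 297.495923 = 2008.097483
V = π·3² × L = 28.274334 × 2008.097483 = 56777.618717

L=2008.097 V=56777.619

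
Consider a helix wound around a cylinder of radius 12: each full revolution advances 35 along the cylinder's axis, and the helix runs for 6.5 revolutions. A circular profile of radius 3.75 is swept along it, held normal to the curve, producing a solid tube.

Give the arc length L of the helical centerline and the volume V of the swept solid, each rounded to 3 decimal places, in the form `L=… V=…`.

L=540.317 V=23870.494

2πR = 2π·12 = 75.398224
per-turn = √(75.398224² + 35²) = √(5684.8921 + 1225) = √6909.8921 = 83.125761
L = 6.5 × 83.125761 = 540.317446
V = π·3.75² × L = 44.178647 × 540.317446 = 23870.493558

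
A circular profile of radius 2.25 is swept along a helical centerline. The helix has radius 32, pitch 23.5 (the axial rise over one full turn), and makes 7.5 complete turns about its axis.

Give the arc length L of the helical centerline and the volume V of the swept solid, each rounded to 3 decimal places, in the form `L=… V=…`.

2πR = 2π·32 = 201.061930
per-turn = √(201.061930² + 23.5²) = √(40425.8996 + 552.25) = √40978.1496 = 202.430604
L = 7.5 × 202.430604 = 1518.229534
V = π·2.25² × L = 15.904313 × 1518.229534 = 24146.397417

L=1518.230 V=24146.397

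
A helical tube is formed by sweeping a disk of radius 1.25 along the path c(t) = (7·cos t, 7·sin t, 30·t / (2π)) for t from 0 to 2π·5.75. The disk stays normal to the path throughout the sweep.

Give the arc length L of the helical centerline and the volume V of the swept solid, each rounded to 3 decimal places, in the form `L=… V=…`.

2πR = 2π·7 = 43.982297
per-turn = √(43.982297² + 30²) = √(1934.4425 + 900) = √2834.4425 = 53.239482
L = 5.75 × 53.239482 = 306.127023
V = π·1.25² × L = 4.908739 × 306.127023 = 1502.697508

L=306.127 V=1502.698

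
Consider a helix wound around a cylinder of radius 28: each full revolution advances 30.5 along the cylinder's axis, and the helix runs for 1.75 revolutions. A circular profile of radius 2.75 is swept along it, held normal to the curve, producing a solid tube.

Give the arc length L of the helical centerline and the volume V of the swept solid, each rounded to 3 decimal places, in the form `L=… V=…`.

2πR = 2π·28 = 175.929189
per-turn = √(175.929189² + 30.5²) = √(30951.0794 + 930.25) = √31881.3294 = 178.553436
L = 1.75 × 178.553436 = 312.468512
V = π·2.75² × L = 23.758294 × 312.468512 = 7423.718924

L=312.469 V=7423.719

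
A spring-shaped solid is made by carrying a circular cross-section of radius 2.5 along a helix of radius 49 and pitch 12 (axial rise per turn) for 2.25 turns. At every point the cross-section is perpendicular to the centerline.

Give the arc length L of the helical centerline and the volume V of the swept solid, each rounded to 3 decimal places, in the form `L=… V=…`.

L=693.247 V=13611.876

2πR = 2π·49 = 307.876080
per-turn = √(307.876080² + 12²) = √(94787.6807 + 144) = √94931.6807 = 308.109852
L = 2.25 × 308.109852 = 693.247166
V = π·2.5² × L = 19.634954 × 693.247166 = 13611.876277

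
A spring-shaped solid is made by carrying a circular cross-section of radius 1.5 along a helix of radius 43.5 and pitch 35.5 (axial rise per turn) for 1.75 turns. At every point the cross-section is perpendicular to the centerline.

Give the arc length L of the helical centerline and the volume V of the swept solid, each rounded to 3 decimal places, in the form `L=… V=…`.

L=482.325 V=3409.356

2πR = 2π·43.5 = 273.318561
per-turn = √(273.318561² + 35.5²) = √(74703.0357 + 1260.25) = √75963.2857 = 275.614379
L = 1.75 × 275.614379 = 482.325163
V = π·1.5² × L = 7.068583 × 482.325163 = 3409.355672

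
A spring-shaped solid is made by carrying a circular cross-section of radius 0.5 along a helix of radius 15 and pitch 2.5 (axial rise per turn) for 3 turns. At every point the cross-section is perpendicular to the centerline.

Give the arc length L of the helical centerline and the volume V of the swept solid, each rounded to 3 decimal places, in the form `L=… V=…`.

2πR = 2π·15 = 94.247780
per-turn = √(94.247780² + 2.5²) = √(8882.6440 + 6.25) = √8888.8940 = 94.280931
L = 3 × 94.280931 = 282.842793
V = π·0.5² × L = 0.785398 × 282.842793 = 222.144210

L=282.843 V=222.144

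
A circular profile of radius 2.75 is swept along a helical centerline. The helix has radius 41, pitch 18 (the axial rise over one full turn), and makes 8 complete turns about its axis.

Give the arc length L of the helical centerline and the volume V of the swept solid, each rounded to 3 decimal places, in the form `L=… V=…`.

2πR = 2π·41 = 257.610598
per-turn = √(257.610598² + 18²) = √(66363.2200 + 324) = √66687.2200 = 258.238688
L = 8 × 258.238688 = 2065.909504
V = π·2.75² × L = 23.758294 × 2065.909504 = 49082.486293

L=2065.910 V=49082.486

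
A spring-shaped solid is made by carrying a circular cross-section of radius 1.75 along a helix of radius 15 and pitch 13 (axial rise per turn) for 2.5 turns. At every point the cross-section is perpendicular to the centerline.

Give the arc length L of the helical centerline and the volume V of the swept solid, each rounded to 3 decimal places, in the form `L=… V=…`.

2πR = 2π·15 = 94.247780
per-turn = √(94.247780² + 13²) = √(8882.6440 + 169) = √9051.6440 = 95.140128
L = 2.5 × 95.140128 = 237.850320
V = π·1.75² × L = 9.621128 × 237.850320 = 2288.388256

L=237.850 V=2288.388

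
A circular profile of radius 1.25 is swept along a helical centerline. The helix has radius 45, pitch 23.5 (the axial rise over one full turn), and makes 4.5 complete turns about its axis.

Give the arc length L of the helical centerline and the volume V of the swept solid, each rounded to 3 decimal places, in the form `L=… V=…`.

2πR = 2π·45 = 282.743339
per-turn = √(282.743339² + 23.5²) = √(79943.7956 + 552.25) = √80496.0456 = 283.718250
L = 4.5 × 283.718250 = 1276.732127
V = π·1.25² × L = 4.908739 × 1276.732127 = 6267.144174

L=1276.732 V=6267.144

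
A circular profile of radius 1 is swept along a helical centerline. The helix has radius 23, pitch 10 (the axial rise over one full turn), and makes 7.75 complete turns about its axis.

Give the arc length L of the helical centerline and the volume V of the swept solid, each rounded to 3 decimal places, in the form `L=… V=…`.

2πR = 2π·23 = 144.513262
per-turn = √(144.513262² + 10²) = √(20884.0829 + 100) = √20984.0829 = 144.858838
L = 7.75 × 144.858838 = 1122.655994
V = π·1² × L = 3.141593 × 1122.655994 = 3526.927822

L=1122.656 V=3526.928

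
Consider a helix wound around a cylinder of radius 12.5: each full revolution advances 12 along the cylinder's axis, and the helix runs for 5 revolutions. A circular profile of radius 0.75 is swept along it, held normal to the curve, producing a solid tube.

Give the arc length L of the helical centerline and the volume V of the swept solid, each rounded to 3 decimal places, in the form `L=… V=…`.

L=397.256 V=702.010

2πR = 2π·12.5 = 78.539816
per-turn = √(78.539816² + 12²) = √(6168.5028 + 144) = √6312.5028 = 79.451260
L = 5 × 79.451260 = 397.256301
V = π·0.75² × L = 1.767146 × 397.256301 = 702.009831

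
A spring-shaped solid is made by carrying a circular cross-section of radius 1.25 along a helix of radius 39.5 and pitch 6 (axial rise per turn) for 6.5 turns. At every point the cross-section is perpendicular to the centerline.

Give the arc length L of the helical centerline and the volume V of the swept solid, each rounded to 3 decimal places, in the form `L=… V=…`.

L=1613.679 V=7921.129

2πR = 2π·39.5 = 248.185820
per-turn = √(248.185820² + 6²) = √(61596.2011 + 36) = √61632.2011 = 248.258335
L = 6.5 × 248.258335 = 1613.679180
V = π·1.25² × L = 4.908739 × 1613.679180 = 7921.129150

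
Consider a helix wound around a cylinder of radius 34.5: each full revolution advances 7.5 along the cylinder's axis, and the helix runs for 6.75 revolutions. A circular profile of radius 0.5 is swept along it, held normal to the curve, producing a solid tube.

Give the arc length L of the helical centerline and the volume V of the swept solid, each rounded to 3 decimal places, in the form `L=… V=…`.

2πR = 2π·34.5 = 216.769893
per-turn = √(216.769893² + 7.5²) = √(46989.1866 + 56.25) = √47045.4366 = 216.899600
L = 6.75 × 216.899600 = 1464.072301
V = π·0.5² × L = 0.785398 × 1464.072301 = 1149.879696

L=1464.072 V=1149.880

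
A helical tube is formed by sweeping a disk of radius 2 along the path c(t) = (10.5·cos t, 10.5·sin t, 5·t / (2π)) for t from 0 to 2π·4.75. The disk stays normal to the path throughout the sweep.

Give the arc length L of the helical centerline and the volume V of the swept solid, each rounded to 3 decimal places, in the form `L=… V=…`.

L=314.273 V=3949.265

2πR = 2π·10.5 = 65.973446
per-turn = √(65.973446² + 5²) = √(4352.4955 + 25) = √4377.4955 = 66.162645
L = 4.75 × 66.162645 = 314.272562
V = π·2² × L = 12.566371 × 314.272562 = 3949.265486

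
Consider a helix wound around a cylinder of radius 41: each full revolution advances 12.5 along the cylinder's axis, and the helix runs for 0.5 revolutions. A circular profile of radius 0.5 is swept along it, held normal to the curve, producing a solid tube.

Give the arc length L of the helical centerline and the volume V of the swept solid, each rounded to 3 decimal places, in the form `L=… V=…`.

L=128.957 V=101.282

2πR = 2π·41 = 257.610598
per-turn = √(257.610598² + 12.5²) = √(66363.2200 + 156.25) = √66519.4700 = 257.913687
L = 0.5 × 257.913687 = 128.956844
V = π·0.5² × L = 0.785398 × 128.956844 = 101.282468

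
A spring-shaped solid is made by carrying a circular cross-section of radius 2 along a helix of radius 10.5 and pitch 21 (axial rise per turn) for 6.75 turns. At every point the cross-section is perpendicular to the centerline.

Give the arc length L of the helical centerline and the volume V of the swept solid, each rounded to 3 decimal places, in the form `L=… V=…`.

2πR = 2π·10.5 = 65.973446
per-turn = √(65.973446² + 21²) = √(4352.4955 + 441) = √4793.4955 = 69.235074
L = 6.75 × 69.235074 = 467.336753
V = π·2² × L = 12.566371 × 467.336753 = 5872.726838

L=467.337 V=5872.727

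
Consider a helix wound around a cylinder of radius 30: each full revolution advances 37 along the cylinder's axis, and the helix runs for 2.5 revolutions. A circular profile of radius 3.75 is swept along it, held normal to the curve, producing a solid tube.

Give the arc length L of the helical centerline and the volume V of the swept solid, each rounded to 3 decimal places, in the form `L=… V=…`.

L=480.232 V=21215.980

2πR = 2π·30 = 188.495559
per-turn = √(188.495559² + 37²) = √(35530.5758 + 1369) = √36899.5758 = 192.092623
L = 2.5 × 192.092623 = 480.231558
V = π·3.75² × L = 44.178647 × 480.231558 = 21215.980318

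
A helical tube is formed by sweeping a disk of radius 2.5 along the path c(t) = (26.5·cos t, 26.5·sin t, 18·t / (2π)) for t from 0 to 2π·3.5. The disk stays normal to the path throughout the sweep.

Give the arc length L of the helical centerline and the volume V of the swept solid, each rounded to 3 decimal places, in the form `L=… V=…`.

L=586.161 V=11509.242

2πR = 2π·26.5 = 166.504411
per-turn = √(166.504411² + 18²) = √(27723.7188 + 324) = √28047.7188 = 167.474532
L = 3.5 × 167.474532 = 586.160861
V = π·2.5² × L = 19.634954 × 586.160861 = 11509.241590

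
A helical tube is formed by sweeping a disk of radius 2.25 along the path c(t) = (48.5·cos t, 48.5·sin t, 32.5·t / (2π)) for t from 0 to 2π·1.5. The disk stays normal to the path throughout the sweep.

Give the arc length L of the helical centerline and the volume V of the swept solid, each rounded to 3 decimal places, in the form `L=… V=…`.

2πR = 2π·48.5 = 304.734487
per-turn = √(304.734487² + 32.5²) = √(92863.1078 + 1056.25) = √93919.3578 = 306.462653
L = 1.5 × 306.462653 = 459.693980
V = π·2.25² × L = 15.904313 × 459.693980 = 7311.116851

L=459.694 V=7311.117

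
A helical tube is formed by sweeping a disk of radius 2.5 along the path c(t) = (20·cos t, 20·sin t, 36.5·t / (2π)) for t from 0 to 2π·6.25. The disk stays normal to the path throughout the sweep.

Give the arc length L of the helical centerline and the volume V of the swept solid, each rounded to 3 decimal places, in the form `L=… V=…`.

2πR = 2π·20 = 125.663706
per-turn = √(125.663706² + 36.5²) = √(15791.3670 + 1332.25) = √17123.6170 = 130.857239
L = 6.25 × 130.857239 = 817.857745
V = π·2.5² × L = 19.634954 × 817.857745 = 16058.599267

L=817.858 V=16058.599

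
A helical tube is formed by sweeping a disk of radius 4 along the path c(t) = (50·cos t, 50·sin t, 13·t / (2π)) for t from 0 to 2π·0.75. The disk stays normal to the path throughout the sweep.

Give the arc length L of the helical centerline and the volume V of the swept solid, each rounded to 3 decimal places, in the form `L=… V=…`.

L=235.821 V=11853.661

2πR = 2π·50 = 314.159265
per-turn = √(314.159265² + 13²) = √(98696.0440 + 169) = √98865.0440 = 314.428122
L = 0.75 × 314.428122 = 235.821092
V = π·4² × L = 50.265482 × 235.821092 = 11853.660944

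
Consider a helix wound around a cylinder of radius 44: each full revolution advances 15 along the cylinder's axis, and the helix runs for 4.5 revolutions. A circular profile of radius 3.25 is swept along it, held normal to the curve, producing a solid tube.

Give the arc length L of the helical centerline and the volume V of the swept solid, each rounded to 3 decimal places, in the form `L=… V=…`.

2πR = 2π·44 = 276.460154
per-turn = √(276.460154² + 15²) = √(76430.2165 + 225) = √76655.2165 = 276.866785
L = 4.5 × 276.866785 = 1245.900531
V = π·3.25² × L = 33.183072 × 1245.900531 = 41342.807536

L=1245.901 V=41342.808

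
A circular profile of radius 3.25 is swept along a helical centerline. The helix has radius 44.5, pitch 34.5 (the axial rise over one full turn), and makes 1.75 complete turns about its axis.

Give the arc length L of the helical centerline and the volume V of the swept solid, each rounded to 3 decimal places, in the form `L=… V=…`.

2πR = 2π·44.5 = 279.601746
per-turn = √(279.601746² + 34.5²) = √(78177.1365 + 1190.25) = √79367.3865 = 281.722180
L = 1.75 × 281.722180 = 493.013814
V = π·3.25² × L = 33.183072 × 493.013814 = 16359.713094

L=493.014 V=16359.713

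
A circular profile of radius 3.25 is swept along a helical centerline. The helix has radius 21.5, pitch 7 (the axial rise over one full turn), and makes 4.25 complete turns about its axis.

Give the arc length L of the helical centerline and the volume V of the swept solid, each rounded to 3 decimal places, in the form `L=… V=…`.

L=574.896 V=19076.827

2πR = 2π·21.5 = 135.088484
per-turn = √(135.088484² + 7²) = √(18248.8985 + 49) = √18297.8985 = 135.269725
L = 4.25 × 135.269725 = 574.896332
V = π·3.25² × L = 33.183072 × 574.896332 = 19076.826603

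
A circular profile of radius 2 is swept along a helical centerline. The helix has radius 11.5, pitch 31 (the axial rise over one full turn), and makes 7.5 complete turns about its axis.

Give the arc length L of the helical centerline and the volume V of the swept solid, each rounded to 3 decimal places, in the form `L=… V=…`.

2πR = 2π·11.5 = 72.256631
per-turn = √(72.256631² + 31²) = √(5221.0207 + 961) = √6182.0207 = 78.625827
L = 7.5 × 78.625827 = 589.693705
V = π·2² × L = 12.566371 × 589.693705 = 7410.309649

L=589.694 V=7410.310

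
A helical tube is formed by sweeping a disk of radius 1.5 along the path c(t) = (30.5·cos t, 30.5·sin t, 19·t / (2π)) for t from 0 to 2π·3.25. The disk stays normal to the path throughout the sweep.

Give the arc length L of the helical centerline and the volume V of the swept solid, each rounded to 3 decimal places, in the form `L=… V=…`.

2πR = 2π·30.5 = 191.637152
per-turn = √(191.637152² + 19²) = √(36724.7980 + 361) = √37085.7980 = 192.576733
L = 3.25 × 192.576733 = 625.874381
V = π·1.5² × L = 7.068583 × 625.874381 = 4424.045306

L=625.874 V=4424.045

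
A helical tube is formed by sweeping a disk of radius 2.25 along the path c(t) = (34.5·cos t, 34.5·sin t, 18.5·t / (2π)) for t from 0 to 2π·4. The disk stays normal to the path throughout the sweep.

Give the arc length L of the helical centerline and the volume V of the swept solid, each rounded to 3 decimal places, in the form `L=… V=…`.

2πR = 2π·34.5 = 216.769893
per-turn = √(216.769893² + 18.5²) = √(46989.1866 + 342.25) = √47331.4366 = 217.557892
L = 4 × 217.557892 = 870.231570
V = π·2.25² × L = 15.904313 × 870.231570 = 13840.435100

L=870.232 V=13840.435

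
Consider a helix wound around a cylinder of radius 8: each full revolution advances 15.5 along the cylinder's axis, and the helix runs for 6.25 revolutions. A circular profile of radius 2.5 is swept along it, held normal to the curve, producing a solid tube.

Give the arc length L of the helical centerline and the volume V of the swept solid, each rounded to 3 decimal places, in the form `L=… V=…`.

2πR = 2π·8 = 50.265482
per-turn = √(50.265482² + 15.5²) = √(2526.6187 + 240.25) = √2766.8687 = 52.601034
L = 6.25 × 52.601034 = 328.756459
V = π·2.5² × L = 19.634954 × 328.756459 = 6455.117987

L=328.756 V=6455.118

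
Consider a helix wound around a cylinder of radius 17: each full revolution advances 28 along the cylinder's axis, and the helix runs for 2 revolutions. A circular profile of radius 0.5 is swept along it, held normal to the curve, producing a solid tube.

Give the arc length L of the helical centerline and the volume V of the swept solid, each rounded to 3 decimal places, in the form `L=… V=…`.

2πR = 2π·17 = 106.814150
per-turn = √(106.814150² + 28²) = √(11409.2627 + 784) = √12193.2627 = 110.423108
L = 2 × 110.423108 = 220.846215
V = π·0.5² × L = 0.785398 × 220.846215 = 173.452212

L=220.846 V=173.452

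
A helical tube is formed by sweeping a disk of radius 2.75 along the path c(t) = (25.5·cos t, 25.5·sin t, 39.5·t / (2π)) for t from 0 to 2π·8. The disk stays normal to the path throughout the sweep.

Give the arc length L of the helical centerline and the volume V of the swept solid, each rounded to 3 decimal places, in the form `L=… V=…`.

L=1320.148 V=31364.457

2πR = 2π·25.5 = 160.221225
per-turn = √(160.221225² + 39.5²) = √(25670.8410 + 1560.25) = √27231.0910 = 165.018457
L = 8 × 165.018457 = 1320.147653
V = π·2.75² × L = 23.758294 × 1320.147653 = 31364.456660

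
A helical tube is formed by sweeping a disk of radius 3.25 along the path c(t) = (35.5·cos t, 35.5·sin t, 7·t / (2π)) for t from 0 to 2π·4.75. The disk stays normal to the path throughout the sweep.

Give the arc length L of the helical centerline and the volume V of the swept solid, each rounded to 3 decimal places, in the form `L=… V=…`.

L=1060.024 V=35174.844

2πR = 2π·35.5 = 223.053078
per-turn = √(223.053078² + 7²) = √(49752.6758 + 49) = √49801.6758 = 223.162891
L = 4.75 × 223.162891 = 1060.023731
V = π·3.25² × L = 33.183072 × 1060.023731 = 35174.844210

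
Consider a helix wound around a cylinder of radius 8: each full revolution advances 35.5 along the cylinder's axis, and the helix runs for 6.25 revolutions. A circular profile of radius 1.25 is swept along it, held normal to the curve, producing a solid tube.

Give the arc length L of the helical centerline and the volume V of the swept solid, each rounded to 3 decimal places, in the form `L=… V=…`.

L=384.610 V=1887.948

2πR = 2π·8 = 50.265482
per-turn = √(50.265482² + 35.5²) = √(2526.6187 + 1260.25) = √3786.8687 = 61.537539
L = 6.25 × 61.537539 = 384.609620
V = π·1.25² × L = 4.908739 × 384.609620 = 1887.948056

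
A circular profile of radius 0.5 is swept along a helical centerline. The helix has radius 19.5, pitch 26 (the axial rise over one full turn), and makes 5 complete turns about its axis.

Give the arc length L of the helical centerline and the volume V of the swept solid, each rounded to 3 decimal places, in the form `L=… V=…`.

2πR = 2π·19.5 = 122.522113
per-turn = √(122.522113² + 26²) = √(15011.6683 + 676) = √15687.6683 = 125.250422
L = 5 × 125.250422 = 626.252112
V = π·0.5² × L = 0.785398 × 626.252112 = 491.857258

L=626.252 V=491.857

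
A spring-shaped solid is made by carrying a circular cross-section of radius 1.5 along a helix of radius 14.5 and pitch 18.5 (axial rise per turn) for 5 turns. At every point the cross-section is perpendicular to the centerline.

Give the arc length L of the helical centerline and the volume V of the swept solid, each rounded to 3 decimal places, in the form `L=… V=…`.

2πR = 2π·14.5 = 91.106187
per-turn = √(91.106187² + 18.5²) = √(8300.3373 + 342.25) = √8642.5873 = 92.965517
L = 5 × 92.965517 = 464.827584
V = π·1.5² × L = 7.068583 × 464.827584 = 3285.672575

L=464.828 V=3285.673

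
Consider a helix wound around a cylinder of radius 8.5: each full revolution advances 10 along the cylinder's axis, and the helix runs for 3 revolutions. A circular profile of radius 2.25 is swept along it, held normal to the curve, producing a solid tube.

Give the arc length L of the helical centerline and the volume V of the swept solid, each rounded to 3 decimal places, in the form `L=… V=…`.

L=163.006 V=2592.493

2πR = 2π·8.5 = 53.407075
per-turn = √(53.407075² + 10²) = √(2852.3157 + 100) = √2952.3157 = 54.335216
L = 3 × 54.335216 = 163.005647
V = π·2.25² × L = 15.904313 × 163.005647 = 2592.492804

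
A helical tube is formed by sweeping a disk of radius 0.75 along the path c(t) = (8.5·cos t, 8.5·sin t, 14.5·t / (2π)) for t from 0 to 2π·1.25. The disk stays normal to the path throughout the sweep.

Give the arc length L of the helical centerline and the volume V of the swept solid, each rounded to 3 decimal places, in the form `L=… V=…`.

L=69.176 V=122.243

2πR = 2π·8.5 = 53.407075
per-turn = √(53.407075² + 14.5²) = √(2852.3157 + 210.25) = √3062.5657 = 55.340452
L = 1.25 × 55.340452 = 69.175566
V = π·0.75² × L = 1.767146 × 69.175566 = 122.243315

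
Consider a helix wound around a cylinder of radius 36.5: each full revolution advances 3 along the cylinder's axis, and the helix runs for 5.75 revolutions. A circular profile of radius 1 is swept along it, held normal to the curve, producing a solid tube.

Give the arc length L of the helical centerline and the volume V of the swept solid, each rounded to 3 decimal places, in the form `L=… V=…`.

L=1318.796 V=4143.121

2πR = 2π·36.5 = 229.336264
per-turn = √(229.336264² + 3²) = √(52595.1219 + 9) = √52604.1219 = 229.355885
L = 5.75 × 229.355885 = 1318.796337
V = π·1² × L = 3.141593 × 1318.796337 = 4143.120884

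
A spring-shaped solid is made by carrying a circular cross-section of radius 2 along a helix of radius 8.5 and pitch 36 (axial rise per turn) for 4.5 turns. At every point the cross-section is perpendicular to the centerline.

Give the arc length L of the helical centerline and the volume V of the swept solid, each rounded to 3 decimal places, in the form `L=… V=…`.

2πR = 2π·8.5 = 53.407075
per-turn = √(53.407075² + 36²) = √(2852.3157 + 1296) = √4148.3157 = 64.407419
L = 4.5 × 64.407419 = 289.833387
V = π·2² × L = 12.566371 × 289.833387 = 3642.153760

L=289.833 V=3642.154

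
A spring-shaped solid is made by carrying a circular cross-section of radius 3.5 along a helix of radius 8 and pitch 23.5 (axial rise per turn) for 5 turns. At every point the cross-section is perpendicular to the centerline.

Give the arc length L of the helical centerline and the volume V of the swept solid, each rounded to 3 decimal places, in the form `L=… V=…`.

2πR = 2π·8 = 50.265482
per-turn = √(50.265482² + 23.5²) = √(2526.6187 + 552.25) = √3078.8687 = 55.487555
L = 5 × 55.487555 = 277.437774
V = π·3.5² × L = 38.484510 × 277.437774 = 10677.056771

L=277.438 V=10677.057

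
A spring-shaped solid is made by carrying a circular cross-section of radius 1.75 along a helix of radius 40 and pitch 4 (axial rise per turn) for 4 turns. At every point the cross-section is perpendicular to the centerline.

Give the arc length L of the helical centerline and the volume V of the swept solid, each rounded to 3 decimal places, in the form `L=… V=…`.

2πR = 2π·40 = 251.327412
per-turn = √(251.327412² + 4²) = √(63165.4682 + 16) = √63181.4682 = 251.359241
L = 4 × 251.359241 = 1005.436965
V = π·1.75² × L = 9.621128 × 1005.436965 = 9673.437236

L=1005.437 V=9673.437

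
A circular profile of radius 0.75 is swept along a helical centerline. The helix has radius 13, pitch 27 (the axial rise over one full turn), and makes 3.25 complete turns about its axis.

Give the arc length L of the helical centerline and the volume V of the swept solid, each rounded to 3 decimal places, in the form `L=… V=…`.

L=279.592 V=494.079

2πR = 2π·13 = 81.681409
per-turn = √(81.681409² + 27²) = √(6671.8526 + 729) = √7400.8526 = 86.028208
L = 3.25 × 86.028208 = 279.591676
V = π·0.75² × L = 1.767146 × 279.591676 = 494.079275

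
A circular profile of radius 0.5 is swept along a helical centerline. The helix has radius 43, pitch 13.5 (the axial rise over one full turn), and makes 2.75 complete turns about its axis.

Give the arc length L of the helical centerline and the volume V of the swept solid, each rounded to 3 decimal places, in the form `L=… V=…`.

2πR = 2π·43 = 270.176968
per-turn = √(270.176968² + 13.5²) = √(72995.5942 + 182.25) = √73177.8442 = 270.514037
L = 2.75 × 270.514037 = 743.913601
V = π·0.5² × L = 0.785398 × 743.913601 = 584.268376

L=743.914 V=584.268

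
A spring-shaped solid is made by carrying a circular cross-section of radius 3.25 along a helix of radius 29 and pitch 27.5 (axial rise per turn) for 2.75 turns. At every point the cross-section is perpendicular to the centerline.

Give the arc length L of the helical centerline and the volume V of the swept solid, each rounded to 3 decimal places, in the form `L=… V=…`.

2πR = 2π·29 = 182.212374
per-turn = √(182.212374² + 27.5²) = √(33201.3492 + 756.25) = √33957.5992 = 184.275878
L = 2.75 × 184.275878 = 506.758664
V = π·3.25² × L = 33.183072 × 506.758664 = 16815.809453

L=506.759 V=16815.809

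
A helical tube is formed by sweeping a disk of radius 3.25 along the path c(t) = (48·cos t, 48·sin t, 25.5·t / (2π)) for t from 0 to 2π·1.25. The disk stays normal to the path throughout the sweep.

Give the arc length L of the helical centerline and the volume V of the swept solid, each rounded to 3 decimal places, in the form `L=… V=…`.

L=378.336 V=12554.359

2πR = 2π·48 = 301.592895
per-turn = √(301.592895² + 25.5²) = √(90958.2742 + 650.25) = √91608.5242 = 302.669001
L = 1.25 × 302.669001 = 378.336251
V = π·3.25² × L = 33.183072 × 378.336251 = 12554.359218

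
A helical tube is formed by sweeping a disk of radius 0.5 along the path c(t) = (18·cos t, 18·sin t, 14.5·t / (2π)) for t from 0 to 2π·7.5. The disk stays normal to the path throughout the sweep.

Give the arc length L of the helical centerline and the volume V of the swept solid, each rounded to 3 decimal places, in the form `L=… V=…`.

L=855.173 V=671.651

2πR = 2π·18 = 113.097336
per-turn = √(113.097336² + 14.5²) = √(12791.0073 + 210.25) = √13001.2573 = 114.023056
L = 7.5 × 114.023056 = 855.172920
V = π·0.5² × L = 0.785398 × 855.172920 = 671.651241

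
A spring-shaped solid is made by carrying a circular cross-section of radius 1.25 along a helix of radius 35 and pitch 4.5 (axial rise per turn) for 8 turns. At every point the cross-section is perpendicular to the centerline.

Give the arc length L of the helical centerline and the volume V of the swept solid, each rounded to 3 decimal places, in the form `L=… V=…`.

L=1759.660 V=8637.712

2πR = 2π·35 = 219.911486
per-turn = √(219.911486² + 4.5²) = √(48361.0616 + 20.25) = √48381.3116 = 219.957522
L = 8 × 219.957522 = 1759.660177
V = π·1.25² × L = 4.908739 × 1759.660177 = 8637.711697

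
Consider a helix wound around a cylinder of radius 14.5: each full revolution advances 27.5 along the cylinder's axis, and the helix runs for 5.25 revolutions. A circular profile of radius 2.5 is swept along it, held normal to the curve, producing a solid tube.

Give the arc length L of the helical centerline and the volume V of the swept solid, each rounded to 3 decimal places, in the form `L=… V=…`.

2πR = 2π·14.5 = 91.106187
per-turn = √(91.106187² + 27.5²) = √(8300.3373 + 756.25) = √9056.5873 = 95.166104
L = 5.25 × 95.166104 = 499.622045
V = π·2.5² × L = 19.634954 × 499.622045 = 9810.055906

L=499.622 V=9810.056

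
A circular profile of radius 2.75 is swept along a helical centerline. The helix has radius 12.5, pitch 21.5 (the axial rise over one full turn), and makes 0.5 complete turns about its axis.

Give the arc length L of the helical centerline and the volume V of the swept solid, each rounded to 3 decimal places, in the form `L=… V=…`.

L=40.715 V=967.312

2πR = 2π·12.5 = 78.539816
per-turn = √(78.539816² + 21.5²) = √(6168.5028 + 462.25) = √6630.7528 = 81.429434
L = 0.5 × 81.429434 = 40.714717
V = π·2.75² × L = 23.758294 × 40.714717 = 967.312237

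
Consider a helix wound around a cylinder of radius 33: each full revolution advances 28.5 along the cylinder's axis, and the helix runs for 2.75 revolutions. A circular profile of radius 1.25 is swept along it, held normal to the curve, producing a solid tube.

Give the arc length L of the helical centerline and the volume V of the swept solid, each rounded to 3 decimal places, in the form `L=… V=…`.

2πR = 2π·33 = 207.345115
per-turn = √(207.345115² + 28.5²) = √(42991.9968 + 812.25) = √43804.2468 = 209.294641
L = 2.75 × 209.294641 = 575.560263
V = π·1.25² × L = 4.908739 × 575.560263 = 2825.274834

L=575.560 V=2825.275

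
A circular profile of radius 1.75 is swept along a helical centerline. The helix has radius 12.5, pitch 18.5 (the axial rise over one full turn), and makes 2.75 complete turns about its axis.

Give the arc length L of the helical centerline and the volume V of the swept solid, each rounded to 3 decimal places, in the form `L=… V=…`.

2πR = 2π·12.5 = 78.539816
per-turn = √(78.539816² + 18.5²) = √(6168.5028 + 342.25) = √6510.7528 = 80.689236
L = 2.75 × 80.689236 = 221.895398
V = π·1.75² × L = 9.621128 × 221.895398 = 2134.883917

L=221.895 V=2134.884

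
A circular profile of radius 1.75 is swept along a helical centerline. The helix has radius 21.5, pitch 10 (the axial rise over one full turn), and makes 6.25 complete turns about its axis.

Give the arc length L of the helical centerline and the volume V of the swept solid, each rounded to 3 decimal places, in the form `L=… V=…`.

2πR = 2π·21.5 = 135.088484
per-turn = √(135.088484² + 10²) = √(18248.8985 + 100) = √18348.8985 = 135.458106
L = 6.25 × 135.458106 = 846.613164
V = π·1.75² × L = 9.621128 × 846.613164 = 8145.373194

L=846.613 V=8145.373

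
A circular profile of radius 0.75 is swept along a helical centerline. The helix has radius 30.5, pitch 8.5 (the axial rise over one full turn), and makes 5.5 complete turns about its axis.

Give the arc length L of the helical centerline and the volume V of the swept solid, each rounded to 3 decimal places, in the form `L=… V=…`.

2πR = 2π·30.5 = 191.637152
per-turn = √(191.637152² + 8.5²) = √(36724.7980 + 72.25) = √36797.0480 = 191.825567
L = 5.5 × 191.825567 = 1055.040616
V = π·0.75² × L = 1.767146 × 1055.040616 = 1864.410665

L=1055.041 V=1864.411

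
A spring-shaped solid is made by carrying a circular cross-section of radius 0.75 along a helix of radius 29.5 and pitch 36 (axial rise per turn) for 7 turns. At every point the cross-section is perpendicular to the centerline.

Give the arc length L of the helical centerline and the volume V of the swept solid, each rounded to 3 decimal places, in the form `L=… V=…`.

2πR = 2π·29.5 = 185.353967
per-turn = √(185.353967² + 36²) = √(34356.0929 + 1296) = √35652.0929 = 188.817618
L = 7 × 188.817618 = 1321.723327
V = π·0.75² × L = 1.767146 × 1321.723327 = 2335.677915

L=1321.723 V=2335.678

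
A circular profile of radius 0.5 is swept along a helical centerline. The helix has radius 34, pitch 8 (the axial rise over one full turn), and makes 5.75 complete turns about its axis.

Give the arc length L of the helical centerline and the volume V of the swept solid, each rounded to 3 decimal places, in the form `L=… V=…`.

2πR = 2π·34 = 213.628300
per-turn = √(213.628300² + 8²) = √(45637.0508 + 64) = √45701.0508 = 213.778041
L = 5.75 × 213.778041 = 1229.223735
V = π·0.5² × L = 0.785398 × 1229.223735 = 965.430064

L=1229.224 V=965.430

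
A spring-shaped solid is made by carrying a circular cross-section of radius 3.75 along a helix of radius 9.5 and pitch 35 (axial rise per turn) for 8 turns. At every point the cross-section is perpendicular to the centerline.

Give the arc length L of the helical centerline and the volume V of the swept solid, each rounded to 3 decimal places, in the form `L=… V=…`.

L=553.559 V=24455.478

2πR = 2π·9.5 = 59.690260
per-turn = √(59.690260² + 35²) = √(3562.9272 + 1225) = √4787.9272 = 69.194849
L = 8 × 69.194849 = 553.558796
V = π·3.75² × L = 44.178647 × 553.558796 = 24455.478449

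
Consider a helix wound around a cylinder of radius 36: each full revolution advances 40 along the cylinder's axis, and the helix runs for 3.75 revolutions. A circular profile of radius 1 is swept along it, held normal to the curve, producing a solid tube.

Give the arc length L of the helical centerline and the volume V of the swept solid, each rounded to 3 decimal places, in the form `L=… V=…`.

2πR = 2π·36 = 226.194671
per-turn = √(226.194671² + 40²) = √(51164.0292 + 1600) = √52764.0292 = 229.704221
L = 3.75 × 229.704221 = 861.390829
V = π·1² × L = 3.141593 × 861.390829 = 2706.139101

L=861.391 V=2706.139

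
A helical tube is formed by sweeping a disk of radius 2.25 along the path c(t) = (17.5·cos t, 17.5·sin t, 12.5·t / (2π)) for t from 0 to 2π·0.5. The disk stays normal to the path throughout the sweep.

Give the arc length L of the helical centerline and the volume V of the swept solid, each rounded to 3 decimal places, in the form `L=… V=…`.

L=55.332 V=880.017

2πR = 2π·17.5 = 109.955743
per-turn = √(109.955743² + 12.5²) = √(12090.2654 + 156.25) = √12246.5154 = 110.663975
L = 0.5 × 110.663975 = 55.331988
V = π·2.25² × L = 15.904313 × 55.331988 = 880.017239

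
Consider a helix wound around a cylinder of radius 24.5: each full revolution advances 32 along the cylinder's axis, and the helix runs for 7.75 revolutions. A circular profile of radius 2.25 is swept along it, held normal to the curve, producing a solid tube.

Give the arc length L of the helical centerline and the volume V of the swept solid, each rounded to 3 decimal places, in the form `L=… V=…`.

2πR = 2π·24.5 = 153.938040
per-turn = √(153.938040² + 32²) = √(23696.9202 + 1024) = √24720.9202 = 157.228878
L = 7.75 × 157.228878 = 1218.523807
V = π·2.25² × L = 15.904313 × 1218.523807 = 19379.783787

L=1218.524 V=19379.784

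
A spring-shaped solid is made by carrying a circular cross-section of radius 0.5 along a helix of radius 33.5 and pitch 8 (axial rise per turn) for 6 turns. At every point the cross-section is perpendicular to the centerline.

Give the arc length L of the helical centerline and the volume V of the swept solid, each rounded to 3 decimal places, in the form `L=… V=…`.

L=1263.832 V=992.611

2πR = 2π·33.5 = 210.486708
per-turn = √(210.486708² + 8²) = √(44304.6542 + 64) = √44368.6542 = 210.638682
L = 6 × 210.638682 = 1263.832089
V = π·0.5² × L = 0.785398 × 1263.832089 = 992.611402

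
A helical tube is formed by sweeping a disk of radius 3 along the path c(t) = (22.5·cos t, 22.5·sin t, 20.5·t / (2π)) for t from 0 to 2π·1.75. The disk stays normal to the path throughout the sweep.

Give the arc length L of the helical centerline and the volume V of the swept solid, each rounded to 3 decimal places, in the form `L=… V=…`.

2πR = 2π·22.5 = 141.371669
per-turn = √(141.371669² + 20.5²) = √(19985.9489 + 420.25) = √20406.1989 = 142.850267
L = 1.75 × 142.850267 = 249.987968
V = π·3² × L = 28.274334 × 249.987968 = 7068.243275

L=249.988 V=7068.243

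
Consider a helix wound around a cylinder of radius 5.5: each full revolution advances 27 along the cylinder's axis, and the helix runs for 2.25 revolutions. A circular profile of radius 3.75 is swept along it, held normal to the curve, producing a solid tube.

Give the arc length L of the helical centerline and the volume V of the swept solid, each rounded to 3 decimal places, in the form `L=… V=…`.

L=98.673 V=4359.229

2πR = 2π·5.5 = 34.557519
per-turn = √(34.557519² + 27²) = √(1194.2221 + 729) = √1923.2221 = 43.854557
L = 2.25 × 43.854557 = 98.672752
V = π·3.75² × L = 44.178647 × 98.672752 = 4359.228662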